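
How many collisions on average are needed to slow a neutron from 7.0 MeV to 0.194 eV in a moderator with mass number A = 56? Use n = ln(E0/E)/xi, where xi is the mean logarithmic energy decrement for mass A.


xi = 1 + (A-1)^2/(2A)*ln((A-1)/(A+1)) = 0.03529286 (for A = 56)
n = ln(E0/E) / xi
n = ln(7.0e6 / 0.194) / 0.03529286
n = ln(3.608247e+07) / 0.03529286 = 493.05

493.05


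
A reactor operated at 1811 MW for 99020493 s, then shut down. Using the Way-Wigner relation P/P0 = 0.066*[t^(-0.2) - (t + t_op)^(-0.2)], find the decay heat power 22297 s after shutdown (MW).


P/P0 = 0.066 * [t^(-0.2) - (t + t_op)^(-0.2)]
P/P0 = 0.066 * [22297^(-0.2) - (22297 + 99020493)^(-0.2)]
P/P0 = 0.066 * [0.1350053 - 0.02516723] = 0.007249313
P = 1811 * 0.007249313 = 13.129 MW

13.129


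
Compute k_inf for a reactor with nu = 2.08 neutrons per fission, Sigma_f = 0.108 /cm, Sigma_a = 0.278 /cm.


k_inf = nu * Sigma_f / Sigma_a
k_inf = 2.08 * 0.108 / 0.278
k_inf = 0.80806

0.80806


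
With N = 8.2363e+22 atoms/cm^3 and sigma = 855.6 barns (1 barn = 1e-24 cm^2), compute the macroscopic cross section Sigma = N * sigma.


Sigma = N * sigma_barns * 1e-24
Sigma = 8.2363e+22 * 855.6 * 1e-24
Sigma = 70.470 /cm

70.470


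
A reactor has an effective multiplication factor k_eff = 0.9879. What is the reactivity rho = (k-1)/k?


rho = (k_eff - 1) / k_eff
rho = (0.9879 - 1) / 0.9879
rho = -0.012248

-0.012248


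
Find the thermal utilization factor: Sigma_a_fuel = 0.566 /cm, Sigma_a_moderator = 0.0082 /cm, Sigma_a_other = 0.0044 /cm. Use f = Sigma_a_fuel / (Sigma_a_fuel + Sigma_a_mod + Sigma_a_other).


f = Sigma_a_fuel / (Sigma_a_fuel + Sigma_a_mod + Sigma_a_other)
f = 0.566 / (0.566 + 0.0082 + 0.0044)
f = 0.97822

0.97822


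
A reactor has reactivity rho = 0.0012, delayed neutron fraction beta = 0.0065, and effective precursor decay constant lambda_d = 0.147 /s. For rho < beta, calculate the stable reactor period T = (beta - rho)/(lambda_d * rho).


T = (beta - rho) / (lambda_d * rho)
T = (0.0065 - 0.0012) / (0.147 * 0.0012)
T = 30.045 s

30.045


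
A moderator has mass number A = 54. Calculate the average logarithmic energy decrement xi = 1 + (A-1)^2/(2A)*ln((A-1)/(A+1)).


xi = 1 + (A-1)^2/(2A) * ln((A-1)/(A+1))
xi = 1 + (54-1)^2/(2*54) * ln((54-1)/(54 +1))
xi = 0.036584

0.036584


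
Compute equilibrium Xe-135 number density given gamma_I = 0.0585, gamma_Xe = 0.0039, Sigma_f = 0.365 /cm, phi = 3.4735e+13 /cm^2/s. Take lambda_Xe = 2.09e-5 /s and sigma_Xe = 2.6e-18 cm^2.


Xe_eq = (gamma_I + gamma_Xe) * Sigma_f * phi / (lambda_Xe + sigma_Xe * phi)
Numerator = (0.0585 + 0.0039) * 0.365 * 3.4735e+13 = 7.911244e+11
Denominator = 2.09e-5 + 2.6e-18 * 3.4735e+13 = 1.112110e-04
Xe_eq = 7.911244e+11 / 1.112110e-04 = 7.1137e+15 /cm^3

7.1137e+15


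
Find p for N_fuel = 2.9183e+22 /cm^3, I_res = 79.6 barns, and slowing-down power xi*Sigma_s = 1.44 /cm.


p = exp(-N * I * 1e-24 / (xi*Sigma_s))
p = exp(-2.9183e+22 * 79.6 * 1e-24 / 1.44)
p = 0.19925

0.19925


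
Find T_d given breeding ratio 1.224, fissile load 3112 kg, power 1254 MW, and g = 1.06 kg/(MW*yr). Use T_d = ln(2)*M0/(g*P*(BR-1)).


Breeding gain G = BR - 1 = 1.224 - 1 = 0.224
Fissile production rate = g * P * G = 1.06 * 1254 * 0.224 = 297.74976 kg/yr
T_d = ln(2) * M0 / (g * P * G)
T_d = ln(2) * 3112 / 297.74976 = 7.2446 yr

7.2446


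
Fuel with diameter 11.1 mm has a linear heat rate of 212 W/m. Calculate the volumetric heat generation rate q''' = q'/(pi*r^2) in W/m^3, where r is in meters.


r = D / 2 / 1000 = 11.1 / 2 / 1000 = 0.00555 m
q''' = q' / (pi * r^2)
q''' = 212 / (pi * 0.00555^2)
q''' = 2.1908e+06 W/m^3

2.1908e+06


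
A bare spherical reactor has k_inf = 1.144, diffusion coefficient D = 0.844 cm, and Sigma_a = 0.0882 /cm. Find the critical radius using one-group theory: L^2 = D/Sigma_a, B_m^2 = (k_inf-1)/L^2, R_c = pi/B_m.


L^2 = D / Sigma_a = 0.844 / 0.0882 = 9.569161 cm^2
B_m^2 = (k_inf - 1) / L^2 = (1.144 - 1) / 9.569161 = 0.01504834 /cm^2
For a bare sphere: B_g = pi/R, so R_c = pi / sqrt(B_m^2)
R_c = pi / sqrt(0.01504834) = 25.610 cm

25.610


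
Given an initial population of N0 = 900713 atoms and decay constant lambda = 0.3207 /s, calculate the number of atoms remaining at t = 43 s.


N = N0 * exp(-lambda * t)
N = 900713 * exp(-0.3207 * 43)
N = 0.92389

0.92389


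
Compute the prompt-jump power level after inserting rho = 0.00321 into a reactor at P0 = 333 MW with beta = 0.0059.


P1/P0 = beta / (beta - rho)
P1/P0 = 0.0059 / (0.0059 - 0.00321) = 2.193309
P1 = 333 * 2.193309 = 730.37 MW

730.37


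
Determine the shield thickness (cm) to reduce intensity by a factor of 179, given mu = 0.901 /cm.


x = ln(factor) / mu
x = ln(179) / 0.901
x = 5.7574 cm

5.7574


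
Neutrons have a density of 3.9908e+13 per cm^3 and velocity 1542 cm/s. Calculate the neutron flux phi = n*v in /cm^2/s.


phi = n * v
phi = 3.9908e+13 * 1542
phi = 6.1538e+16 /cm^2/s

6.1538e+16


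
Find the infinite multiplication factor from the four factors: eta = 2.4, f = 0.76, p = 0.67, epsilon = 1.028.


k_inf = eta * f * p * epsilon
k_inf = 2.4 * 0.76 * 0.67 * 1.028
k_inf = 1.2563

1.2563


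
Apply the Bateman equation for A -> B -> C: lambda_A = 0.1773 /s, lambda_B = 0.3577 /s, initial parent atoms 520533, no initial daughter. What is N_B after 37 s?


N_B(t) = lambda_A * N_A0 / (lambda_B - lambda_A) * [exp(-lambda_A*t) - exp(-lambda_B*t)]
exp(-0.1773*37) = 0.001415744; exp(-0.3577*37) = 1.787129e-06
N_B = 0.1773 * 520533 / (0.3577 - 0.1773) * (0.001415744 - 1.787129e-06)
N_B = 723.36

723.36


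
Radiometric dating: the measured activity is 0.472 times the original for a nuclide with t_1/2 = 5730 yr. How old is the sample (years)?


lambda = ln(2) / t_half = ln(2) / 5730 = 1.209681e-04 /yr
t = -ln(A/A0) / lambda
t = -ln(0.472) / 1.209681e-04
t = 6206.4 yr

6206.4


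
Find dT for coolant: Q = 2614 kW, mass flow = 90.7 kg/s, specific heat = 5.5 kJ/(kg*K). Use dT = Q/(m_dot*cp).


dT = Q / (m_dot * cp)
dT = 2614 / (90.7 * 5.5)
dT = 5.2401 C

5.2401


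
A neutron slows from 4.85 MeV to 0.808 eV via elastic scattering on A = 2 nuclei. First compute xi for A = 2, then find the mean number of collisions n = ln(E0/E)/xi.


xi = 1 + (A-1)^2/(2A)*ln((A-1)/(A+1)) = 0.7253469 (for A = 2)
n = ln(E0/E) / xi
n = ln(4.85e6 / 0.808) / 0.7253469
n = ln(6.002475e+06) / 0.7253469 = 21.518

21.518


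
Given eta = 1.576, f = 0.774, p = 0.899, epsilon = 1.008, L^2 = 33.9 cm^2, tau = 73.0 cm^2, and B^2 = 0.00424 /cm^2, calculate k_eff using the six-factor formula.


k_inf = eta*f*p*eps = 1.576*0.774*0.899*1.008 = 1.105395
P_TNL = 1/(1 + L^2*B^2) = 1/(1 + 33.9*0.00424) = 0.8743276
P_FNL = exp(-B^2*tau) = exp(-0.00424*73.0) = 0.7337991
k_eff = k_inf * P_TNL * P_FNL = 1.105395 * 0.8743276 * 0.7337991
k_eff = 0.70920

0.70920


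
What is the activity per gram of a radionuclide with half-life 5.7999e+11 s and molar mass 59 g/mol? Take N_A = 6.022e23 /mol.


lambda = ln(2) / t_half = ln(2) / 5.7999e+11 = 1.195102e-12 /s
SA = lambda * N_A / M
SA = 1.195102e-12 * 6.022e23 / 59
SA = 1.2198e+10 Bq/g

1.2198e+10


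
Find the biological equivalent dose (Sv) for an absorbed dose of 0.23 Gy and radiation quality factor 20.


H = D * Q
H = 0.23 * 20
H = 4.6000 Sv

4.6000


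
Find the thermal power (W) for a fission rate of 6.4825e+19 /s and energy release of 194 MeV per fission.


P = fission_rate * E_MeV * 1.602e-13
P = 6.4825e+19 * 194 * 1.602e-13
P = 2.0147e+09 W

2.0147e+09


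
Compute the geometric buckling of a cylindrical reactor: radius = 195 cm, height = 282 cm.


B^2 = (2.405/R)^2 + (pi/H)^2
B^2 = (2.405/195)^2 + (pi/282)^2
B^2 = 2.7622e-04 /cm^2

2.7622e-04


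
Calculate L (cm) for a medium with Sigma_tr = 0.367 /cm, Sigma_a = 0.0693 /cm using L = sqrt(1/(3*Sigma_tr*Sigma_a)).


D = 1 / (3 * Sigma_tr) = 1 / (3 * 0.367) = 0.9082652 cm
L = sqrt(D / Sigma_a)
L = sqrt(0.9082652 / 0.0693)
L = 3.6203 cm

3.6203


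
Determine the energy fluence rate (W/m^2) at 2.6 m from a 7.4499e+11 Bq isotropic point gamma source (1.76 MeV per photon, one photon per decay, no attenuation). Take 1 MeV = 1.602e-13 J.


psi = A * E * 1.602e-13 / (4*pi*r^2)
psi = 7.4499e+11 * 1.76 * 1.602e-13 / (4*pi*2.6^2)
psi = 0.0024727 W/m^2

0.0024727


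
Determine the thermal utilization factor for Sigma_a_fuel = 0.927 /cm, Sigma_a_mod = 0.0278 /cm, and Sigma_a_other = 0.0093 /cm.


f = Sigma_a_fuel / (Sigma_a_fuel + Sigma_a_mod + Sigma_a_other)
f = 0.927 / (0.927 + 0.0278 + 0.0093)
f = 0.96152

0.96152


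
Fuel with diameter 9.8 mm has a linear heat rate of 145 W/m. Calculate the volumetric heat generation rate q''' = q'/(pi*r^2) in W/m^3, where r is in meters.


r = D / 2 / 1000 = 9.8 / 2 / 1000 = 0.0049 m
q''' = q' / (pi * r^2)
q''' = 145 / (pi * 0.0049^2)
q''' = 1.9223e+06 W/m^3

1.9223e+06


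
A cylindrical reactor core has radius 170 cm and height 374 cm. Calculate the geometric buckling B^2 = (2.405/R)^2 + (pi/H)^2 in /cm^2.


B^2 = (2.405/R)^2 + (pi/H)^2
B^2 = (2.405/170)^2 + (pi/374)^2
B^2 = 2.7070e-04 /cm^2

2.7070e-04


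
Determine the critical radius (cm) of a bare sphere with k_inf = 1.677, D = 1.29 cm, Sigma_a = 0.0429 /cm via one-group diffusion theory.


L^2 = D / Sigma_a = 1.29 / 0.0429 = 30.06993 cm^2
B_m^2 = (k_inf - 1) / L^2 = (1.677 - 1) / 30.06993 = 0.02251419 /cm^2
For a bare sphere: B_g = pi/R, so R_c = pi / sqrt(B_m^2)
R_c = pi / sqrt(0.02251419) = 20.937 cm

20.937


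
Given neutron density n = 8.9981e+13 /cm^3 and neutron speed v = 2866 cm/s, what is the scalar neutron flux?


phi = n * v
phi = 8.9981e+13 * 2866
phi = 2.5789e+17 /cm^2/s

2.5789e+17


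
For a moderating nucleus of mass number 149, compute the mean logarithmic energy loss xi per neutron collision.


xi = 1 + (A-1)^2/(2A) * ln((A-1)/(A+1))
xi = 1 + (149-1)^2/(2*149) * ln((149-1)/(149 +1))
xi = 0.013363

0.013363


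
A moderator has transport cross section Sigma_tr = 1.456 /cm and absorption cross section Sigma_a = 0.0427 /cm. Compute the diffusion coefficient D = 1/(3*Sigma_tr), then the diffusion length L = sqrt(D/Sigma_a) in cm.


D = 1 / (3 * Sigma_tr) = 1 / (3 * 1.456) = 0.2289377 cm
L = sqrt(D / Sigma_a)
L = sqrt(0.2289377 / 0.0427)
L = 2.3155 cm

2.3155


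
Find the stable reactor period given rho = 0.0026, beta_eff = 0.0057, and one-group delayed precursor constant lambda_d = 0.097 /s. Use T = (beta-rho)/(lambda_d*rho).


T = (beta - rho) / (lambda_d * rho)
T = (0.0057 - 0.0026) / (0.097 * 0.0026)
T = 12.292 s

12.292


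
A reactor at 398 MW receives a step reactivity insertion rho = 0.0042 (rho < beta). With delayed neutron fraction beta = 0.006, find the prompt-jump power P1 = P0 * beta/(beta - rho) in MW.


P1/P0 = beta / (beta - rho)
P1/P0 = 0.006 / (0.006 - 0.0042) = 3.333333
P1 = 398 * 3.333333 = 1326.7 MW

1326.7


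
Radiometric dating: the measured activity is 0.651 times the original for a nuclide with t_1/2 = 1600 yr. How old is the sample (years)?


lambda = ln(2) / t_half = ln(2) / 1600 = 4.332170e-04 /yr
t = -ln(A/A0) / lambda
t = -ln(0.651) / 4.332170e-04
t = 990.83 yr

990.83


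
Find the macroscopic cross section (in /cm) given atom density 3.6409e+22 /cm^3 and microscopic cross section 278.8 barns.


Sigma = N * sigma_barns * 1e-24
Sigma = 3.6409e+22 * 278.8 * 1e-24
Sigma = 10.151 /cm

10.151


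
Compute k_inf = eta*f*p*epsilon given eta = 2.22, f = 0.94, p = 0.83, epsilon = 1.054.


k_inf = eta * f * p * epsilon
k_inf = 2.22 * 0.94 * 0.83 * 1.054
k_inf = 1.8256

1.8256


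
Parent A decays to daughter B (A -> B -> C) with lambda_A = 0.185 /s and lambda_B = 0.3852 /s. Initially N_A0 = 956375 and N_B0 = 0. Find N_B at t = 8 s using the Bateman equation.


N_B(t) = lambda_A * N_A0 / (lambda_B - lambda_A) * [exp(-lambda_A*t) - exp(-lambda_B*t)]
exp(-0.185*8) = 0.2276377; exp(-0.3852*8) = 0.04588578
N_B = 0.185 * 956375 / (0.3852 - 0.185) * (0.2276377 - 0.04588578)
N_B = 160626

160626


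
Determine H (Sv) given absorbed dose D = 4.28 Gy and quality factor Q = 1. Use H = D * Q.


H = D * Q
H = 4.28 * 1
H = 4.2800 Sv

4.2800


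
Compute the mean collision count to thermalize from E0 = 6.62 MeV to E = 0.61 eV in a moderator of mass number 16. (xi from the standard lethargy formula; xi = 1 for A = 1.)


xi = 1 + (A-1)^2/(2A)*ln((A-1)/(A+1)) = 0.1199467 (for A = 16)
n = ln(E0/E) / xi
n = ln(6.62e6 / 0.61) / 0.1199467
n = ln(1.085246e+07) / 0.1199467 = 135.06

135.06


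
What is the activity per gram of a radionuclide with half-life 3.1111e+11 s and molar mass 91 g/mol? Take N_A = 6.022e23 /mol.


lambda = ln(2) / t_half = ln(2) / 3.1111e+11 = 2.227981e-12 /s
SA = lambda * N_A / M
SA = 2.227981e-12 * 6.022e23 / 91
SA = 1.4744e+10 Bq/g

1.4744e+10


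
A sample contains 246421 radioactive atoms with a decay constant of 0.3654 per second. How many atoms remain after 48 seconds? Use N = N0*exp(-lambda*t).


N = N0 * exp(-lambda * t)
N = 246421 * exp(-0.3654 * 48)
N = 0.0059498

0.0059498


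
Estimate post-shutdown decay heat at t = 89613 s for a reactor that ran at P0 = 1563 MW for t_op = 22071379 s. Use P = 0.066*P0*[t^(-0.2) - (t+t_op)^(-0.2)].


P/P0 = 0.066 * [t^(-0.2) - (t + t_op)^(-0.2)]
P/P0 = 0.066 * [89613^(-0.2) - (89613 + 22071379)^(-0.2)]
P/P0 = 0.066 * [0.1022176 - 0.03395331] = 0.004505443
P = 1563 * 0.004505443 = 7.0420 MW

7.0420


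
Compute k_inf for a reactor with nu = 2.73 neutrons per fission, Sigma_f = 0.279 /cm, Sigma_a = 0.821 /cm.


k_inf = nu * Sigma_f / Sigma_a
k_inf = 2.73 * 0.279 / 0.821
k_inf = 0.92773

0.92773


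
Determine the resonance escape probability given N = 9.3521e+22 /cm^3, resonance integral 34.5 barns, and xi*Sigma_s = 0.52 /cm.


p = exp(-N * I * 1e-24 / (xi*Sigma_s))
p = exp(-9.3521e+22 * 34.5 * 1e-24 / 0.52)
p = 0.0020198

0.0020198


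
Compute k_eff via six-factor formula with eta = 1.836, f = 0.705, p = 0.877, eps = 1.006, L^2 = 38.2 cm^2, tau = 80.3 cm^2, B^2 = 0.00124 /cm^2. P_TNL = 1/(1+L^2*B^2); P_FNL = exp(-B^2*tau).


k_inf = eta*f*p*eps = 1.836*0.705*0.877*1.006 = 1.141982
P_TNL = 1/(1 + L^2*B^2) = 1/(1 + 38.2*0.00124) = 0.9547743
P_FNL = exp(-B^2*tau) = exp(-0.00124*80.3) = 0.9052248
k_eff = k_inf * P_TNL * P_FNL = 1.141982 * 0.9547743 * 0.9052248
k_eff = 0.98700

0.98700


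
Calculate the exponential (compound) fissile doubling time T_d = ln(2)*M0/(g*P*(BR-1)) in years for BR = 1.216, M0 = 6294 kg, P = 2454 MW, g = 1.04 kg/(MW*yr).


Breeding gain G = BR - 1 = 1.216 - 1 = 0.216
Fissile production rate = g * P * G = 1.04 * 2454 * 0.216 = 551.26656 kg/yr
T_d = ln(2) * M0 / (g * P * G)
T_d = ln(2) * 6294 / 551.26656 = 7.9139 yr

7.9139


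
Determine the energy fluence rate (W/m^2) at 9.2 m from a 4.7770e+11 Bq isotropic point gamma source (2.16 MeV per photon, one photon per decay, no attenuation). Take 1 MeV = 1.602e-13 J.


psi = A * E * 1.602e-13 / (4*pi*r^2)
psi = 4.7770e+11 * 2.16 * 1.602e-13 / (4*pi*9.2^2)
psi = 1.5541e-04 W/m^2

1.5541e-04


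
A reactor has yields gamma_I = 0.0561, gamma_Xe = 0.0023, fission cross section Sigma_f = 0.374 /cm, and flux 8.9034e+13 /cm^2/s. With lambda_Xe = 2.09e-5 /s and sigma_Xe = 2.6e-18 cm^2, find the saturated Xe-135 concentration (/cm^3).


Xe_eq = (gamma_I + gamma_Xe) * Sigma_f * phi / (lambda_Xe + sigma_Xe * phi)
Numerator = (0.0561 + 0.0023) * 0.374 * 8.9034e+13 = 1.944645e+12
Denominator = 2.09e-5 + 2.6e-18 * 8.9034e+13 = 2.523884e-04
Xe_eq = 1.944645e+12 / 2.523884e-04 = 7.7050e+15 /cm^3

7.7050e+15


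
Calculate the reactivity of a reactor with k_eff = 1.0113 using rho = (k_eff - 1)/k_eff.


rho = (k_eff - 1) / k_eff
rho = (1.0113 - 1) / 1.0113
rho = 0.011174

0.011174


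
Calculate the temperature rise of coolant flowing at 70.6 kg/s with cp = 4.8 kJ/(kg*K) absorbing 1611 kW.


dT = Q / (m_dot * cp)
dT = 1611 / (70.6 * 4.8)
dT = 4.7539 C

4.7539


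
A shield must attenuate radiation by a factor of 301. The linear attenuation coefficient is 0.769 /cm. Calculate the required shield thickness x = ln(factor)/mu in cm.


x = ln(factor) / mu
x = ln(301) / 0.769
x = 7.4215 cm

7.4215


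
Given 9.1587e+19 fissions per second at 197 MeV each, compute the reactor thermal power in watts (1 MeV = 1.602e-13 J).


P = fission_rate * E_MeV * 1.602e-13
P = 9.1587e+19 * 197 * 1.602e-13
P = 2.8904e+09 W

2.8904e+09


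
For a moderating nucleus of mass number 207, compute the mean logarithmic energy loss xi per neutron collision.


xi = 1 + (A-1)^2/(2A) * ln((A-1)/(A+1))
xi = 1 + (207-1)^2/(2*207) * ln((207-1)/(207 +1))
xi = 0.0096308

0.0096308


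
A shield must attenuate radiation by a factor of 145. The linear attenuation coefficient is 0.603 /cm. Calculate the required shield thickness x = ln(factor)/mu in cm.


x = ln(factor) / mu
x = ln(145) / 0.603
x = 8.2533 cm

8.2533


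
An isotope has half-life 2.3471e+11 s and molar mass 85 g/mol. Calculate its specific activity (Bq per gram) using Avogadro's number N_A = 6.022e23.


lambda = ln(2) / t_half = ln(2) / 2.3471e+11 = 2.953207e-12 /s
SA = lambda * N_A / M
SA = 2.953207e-12 * 6.022e23 / 85
SA = 2.0923e+10 Bq/g

2.0923e+10


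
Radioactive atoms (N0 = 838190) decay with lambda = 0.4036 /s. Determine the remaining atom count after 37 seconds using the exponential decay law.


N = N0 * exp(-lambda * t)
N = 838190 * exp(-0.4036 * 37)
N = 0.27412

0.27412


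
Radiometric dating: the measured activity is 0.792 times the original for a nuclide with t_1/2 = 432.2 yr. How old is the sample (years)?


lambda = ln(2) / t_half = ln(2) / 432.2 = 0.001603765 /yr
t = -ln(A/A0) / lambda
t = -ln(0.792) / 0.001603765
t = 145.40 yr

145.40


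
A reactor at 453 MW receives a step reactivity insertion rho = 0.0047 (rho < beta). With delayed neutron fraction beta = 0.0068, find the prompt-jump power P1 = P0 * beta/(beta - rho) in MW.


P1/P0 = beta / (beta - rho)
P1/P0 = 0.0068 / (0.0068 - 0.0047) = 3.238095
P1 = 453 * 3.238095 = 1466.9 MW

1466.9


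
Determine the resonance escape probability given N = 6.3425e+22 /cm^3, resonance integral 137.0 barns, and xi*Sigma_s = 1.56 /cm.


p = exp(-N * I * 1e-24 / (xi*Sigma_s))
p = exp(-6.3425e+22 * 137.0 * 1e-24 / 1.56)
p = 0.0038104

0.0038104


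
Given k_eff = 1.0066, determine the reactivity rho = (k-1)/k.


rho = (k_eff - 1) / k_eff
rho = (1.0066 - 1) / 1.0066
rho = 0.0065567

0.0065567


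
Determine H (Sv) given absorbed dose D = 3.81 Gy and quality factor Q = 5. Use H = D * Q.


H = D * Q
H = 3.81 * 5
H = 19.050 Sv

19.050


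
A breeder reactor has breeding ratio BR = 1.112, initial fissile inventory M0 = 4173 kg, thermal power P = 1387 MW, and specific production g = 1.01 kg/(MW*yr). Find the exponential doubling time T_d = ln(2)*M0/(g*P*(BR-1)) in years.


Breeding gain G = BR - 1 = 1.112 - 1 = 0.112
Fissile production rate = g * P * G = 1.01 * 1387 * 0.112 = 156.89744 kg/yr
T_d = ln(2) * M0 / (g * P * G)
T_d = ln(2) * 4173 / 156.89744 = 18.436 yr

18.436


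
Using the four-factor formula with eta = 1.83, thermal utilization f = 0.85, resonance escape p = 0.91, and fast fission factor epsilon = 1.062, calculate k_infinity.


k_inf = eta * f * p * epsilon
k_inf = 1.83 * 0.85 * 0.91 * 1.062
k_inf = 1.5033

1.5033


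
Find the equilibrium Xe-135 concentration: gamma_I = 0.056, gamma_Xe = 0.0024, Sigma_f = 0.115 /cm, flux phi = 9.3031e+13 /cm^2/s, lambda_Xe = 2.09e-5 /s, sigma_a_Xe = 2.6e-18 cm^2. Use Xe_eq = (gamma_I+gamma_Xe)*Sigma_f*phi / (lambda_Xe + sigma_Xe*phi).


Xe_eq = (gamma_I + gamma_Xe) * Sigma_f * phi / (lambda_Xe + sigma_Xe * phi)
Numerator = (0.056 + 0.0024) * 0.115 * 9.3031e+13 = 6.247962e+11
Denominator = 2.09e-5 + 2.6e-18 * 9.3031e+13 = 2.627806e-04
Xe_eq = 6.247962e+11 / 2.627806e-04 = 2.3776e+15 /cm^3

2.3776e+15


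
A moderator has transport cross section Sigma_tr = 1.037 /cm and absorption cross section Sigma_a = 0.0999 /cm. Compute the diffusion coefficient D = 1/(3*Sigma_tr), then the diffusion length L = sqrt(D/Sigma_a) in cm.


D = 1 / (3 * Sigma_tr) = 1 / (3 * 1.037) = 0.3214401 cm
L = sqrt(D / Sigma_a)
L = sqrt(0.3214401 / 0.0999)
L = 1.7938 cm

1.7938


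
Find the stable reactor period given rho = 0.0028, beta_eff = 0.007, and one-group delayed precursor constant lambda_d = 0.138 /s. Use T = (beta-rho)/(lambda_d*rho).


T = (beta - rho) / (lambda_d * rho)
T = (0.007 - 0.0028) / (0.138 * 0.0028)
T = 10.870 s

10.870


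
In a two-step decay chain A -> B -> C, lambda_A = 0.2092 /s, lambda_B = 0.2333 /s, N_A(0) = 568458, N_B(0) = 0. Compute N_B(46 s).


N_B(t) = lambda_A * N_A0 / (lambda_B - lambda_A) * [exp(-lambda_A*t) - exp(-lambda_B*t)]
exp(-0.2092*46) = 6.617552e-05; exp(-0.2333*46) = 2.183929e-05
N_B = 0.2092 * 568458 / (0.2333 - 0.2092) * (6.617552e-05 - 2.183929e-05)
N_B = 218.78

218.78


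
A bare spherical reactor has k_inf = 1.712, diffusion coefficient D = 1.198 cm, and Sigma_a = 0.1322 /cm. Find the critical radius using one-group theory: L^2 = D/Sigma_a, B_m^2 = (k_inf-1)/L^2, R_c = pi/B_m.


L^2 = D / Sigma_a = 1.198 / 0.1322 = 9.062027 cm^2
B_m^2 = (k_inf - 1) / L^2 = (1.712 - 1) / 9.062027 = 0.07856962 /cm^2
For a bare sphere: B_g = pi/R, so R_c = pi / sqrt(B_m^2)
R_c = pi / sqrt(0.07856962) = 11.208 cm

11.208


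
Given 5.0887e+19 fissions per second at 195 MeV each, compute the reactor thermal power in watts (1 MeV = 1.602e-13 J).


P = fission_rate * E_MeV * 1.602e-13
P = 5.0887e+19 * 195 * 1.602e-13
P = 1.5897e+09 W

1.5897e+09


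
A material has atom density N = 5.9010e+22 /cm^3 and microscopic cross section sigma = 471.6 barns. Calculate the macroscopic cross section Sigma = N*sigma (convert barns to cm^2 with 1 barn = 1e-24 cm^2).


Sigma = N * sigma_barns * 1e-24
Sigma = 5.9010e+22 * 471.6 * 1e-24
Sigma = 27.829 /cm

27.829


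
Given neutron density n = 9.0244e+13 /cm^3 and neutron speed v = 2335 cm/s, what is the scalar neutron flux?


phi = n * v
phi = 9.0244e+13 * 2335
phi = 2.1072e+17 /cm^2/s

2.1072e+17


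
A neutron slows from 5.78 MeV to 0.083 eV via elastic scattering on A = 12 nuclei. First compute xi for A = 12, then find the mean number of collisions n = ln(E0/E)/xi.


xi = 1 + (A-1)^2/(2A)*ln((A-1)/(A+1)) = 0.1577690 (for A = 12)
n = ln(E0/E) / xi
n = ln(5.78e6 / 0.083) / 0.1577690
n = ln(6.963855e+07) / 0.1577690 = 114.46

114.46


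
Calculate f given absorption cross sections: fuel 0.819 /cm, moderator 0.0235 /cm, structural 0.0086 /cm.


f = Sigma_a_fuel / (Sigma_a_fuel + Sigma_a_mod + Sigma_a_other)
f = 0.819 / (0.819 + 0.0235 + 0.0086)
f = 0.96228

0.96228


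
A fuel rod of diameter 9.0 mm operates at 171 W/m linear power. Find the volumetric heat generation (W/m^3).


r = D / 2 / 1000 = 9.0 / 2 / 1000 = 0.0045 m
q''' = q' / (pi * r^2)
q''' = 171 / (pi * 0.0045^2)
q''' = 2.6880e+06 W/m^3

2.6880e+06


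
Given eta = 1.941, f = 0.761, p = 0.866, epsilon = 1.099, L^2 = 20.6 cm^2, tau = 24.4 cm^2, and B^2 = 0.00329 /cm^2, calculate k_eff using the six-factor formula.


k_inf = eta*f*p*eps = 1.941*0.761*0.866*1.099 = 1.405807
P_TNL = 1/(1 + L^2*B^2) = 1/(1 + 20.6*0.00329) = 0.9365278
P_FNL = exp(-B^2*tau) = exp(-0.00329*24.4) = 0.9228616
k_eff = k_inf * P_TNL * P_FNL = 1.405807 * 0.9365278 * 0.9228616
k_eff = 1.2150

1.2150


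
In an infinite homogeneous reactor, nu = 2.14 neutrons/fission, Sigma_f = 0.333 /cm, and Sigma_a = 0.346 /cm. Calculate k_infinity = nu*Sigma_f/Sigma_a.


k_inf = nu * Sigma_f / Sigma_a
k_inf = 2.14 * 0.333 / 0.346
k_inf = 2.0596

2.0596


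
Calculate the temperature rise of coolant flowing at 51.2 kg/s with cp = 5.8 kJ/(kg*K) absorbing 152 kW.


dT = Q / (m_dot * cp)
dT = 152 / (51.2 * 5.8)
dT = 0.51185 C

0.51185


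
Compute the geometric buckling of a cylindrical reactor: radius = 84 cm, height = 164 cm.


B^2 = (2.405/R)^2 + (pi/H)^2
B^2 = (2.405/84)^2 + (pi/164)^2
B^2 = 0.0011867 /cm^2

0.0011867


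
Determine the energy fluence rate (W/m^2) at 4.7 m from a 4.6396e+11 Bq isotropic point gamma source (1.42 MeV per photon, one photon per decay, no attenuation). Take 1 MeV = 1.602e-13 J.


psi = A * E * 1.602e-13 / (4*pi*r^2)
psi = 4.6396e+11 * 1.42 * 1.602e-13 / (4*pi*4.7^2)
psi = 3.8021e-04 W/m^2

3.8021e-04


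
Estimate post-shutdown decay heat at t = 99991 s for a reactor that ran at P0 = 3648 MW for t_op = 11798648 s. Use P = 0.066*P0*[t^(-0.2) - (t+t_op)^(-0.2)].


P/P0 = 0.066 * [t^(-0.2) - (t + t_op)^(-0.2)]
P/P0 = 0.066 * [99991^(-0.2) - (99991 + 11798648)^(-0.2)]
P/P0 = 0.066 * [0.1000018 - 0.03845037] = 0.004062394
P = 3648 * 0.004062394 = 14.820 MW

14.820


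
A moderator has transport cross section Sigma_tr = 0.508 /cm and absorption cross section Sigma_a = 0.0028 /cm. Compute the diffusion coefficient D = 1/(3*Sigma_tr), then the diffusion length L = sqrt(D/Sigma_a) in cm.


D = 1 / (3 * Sigma_tr) = 1 / (3 * 0.508) = 0.6561680 cm
L = sqrt(D / Sigma_a)
L = sqrt(0.6561680 / 0.0028)
L = 15.308 cm

15.308


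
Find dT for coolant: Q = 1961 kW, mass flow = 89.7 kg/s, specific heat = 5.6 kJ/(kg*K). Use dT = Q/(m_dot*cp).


dT = Q / (m_dot * cp)
dT = 1961 / (89.7 * 5.6)
dT = 3.9039 C

3.9039


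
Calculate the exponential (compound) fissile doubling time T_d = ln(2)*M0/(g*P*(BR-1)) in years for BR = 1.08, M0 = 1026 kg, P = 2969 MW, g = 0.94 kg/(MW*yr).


Breeding gain G = BR - 1 = 1.08 - 1 = 0.08
Fissile production rate = g * P * G = 0.94 * 2969 * 0.08 = 223.2688 kg/yr
T_d = ln(2) * M0 / (g * P * G)
T_d = ln(2) * 1026 / 223.2688 = 3.1853 yr

3.1853


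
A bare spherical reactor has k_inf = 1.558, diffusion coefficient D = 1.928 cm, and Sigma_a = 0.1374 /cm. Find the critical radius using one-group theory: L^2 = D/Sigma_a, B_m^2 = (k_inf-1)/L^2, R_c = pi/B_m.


L^2 = D / Sigma_a = 1.928 / 0.1374 = 14.03202 cm^2
B_m^2 = (k_inf - 1) / L^2 = (1.558 - 1) / 14.03202 = 0.03976619 /cm^2
For a bare sphere: B_g = pi/R, so R_c = pi / sqrt(B_m^2)
R_c = pi / sqrt(0.03976619) = 15.754 cm

15.754


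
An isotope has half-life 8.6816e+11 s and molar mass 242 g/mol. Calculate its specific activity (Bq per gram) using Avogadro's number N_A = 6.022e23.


lambda = ln(2) / t_half = ln(2) / 8.6816e+11 = 7.984095e-13 /s
SA = lambda * N_A / M
SA = 7.984095e-13 * 6.022e23 / 242
SA = 1.9868e+09 Bq/g

1.9868e+09


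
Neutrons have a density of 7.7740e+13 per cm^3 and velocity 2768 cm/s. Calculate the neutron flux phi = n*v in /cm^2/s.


phi = n * v
phi = 7.7740e+13 * 2768
phi = 2.1518e+17 /cm^2/s

2.1518e+17


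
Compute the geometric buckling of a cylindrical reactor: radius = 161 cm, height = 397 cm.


B^2 = (2.405/R)^2 + (pi/H)^2
B^2 = (2.405/161)^2 + (pi/397)^2
B^2 = 2.8576e-04 /cm^2

2.8576e-04


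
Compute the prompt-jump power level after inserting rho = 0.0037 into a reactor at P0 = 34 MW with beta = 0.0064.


P1/P0 = beta / (beta - rho)
P1/P0 = 0.0064 / (0.0064 - 0.0037) = 2.370370
P1 = 34 * 2.370370 = 80.593 MW

80.593


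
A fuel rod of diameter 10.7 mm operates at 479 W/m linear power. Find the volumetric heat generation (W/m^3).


r = D / 2 / 1000 = 10.7 / 2 / 1000 = 0.00535 m
q''' = q' / (pi * r^2)
q''' = 479 / (pi * 0.00535^2)
q''' = 5.3269e+06 W/m^3

5.3269e+06


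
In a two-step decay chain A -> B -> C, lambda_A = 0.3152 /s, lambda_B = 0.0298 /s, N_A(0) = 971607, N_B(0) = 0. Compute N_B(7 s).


N_B(t) = lambda_A * N_A0 / (lambda_B - lambda_A) * [exp(-lambda_A*t) - exp(-lambda_B*t)]
exp(-0.3152*7) = 0.1100963; exp(-0.0298*7) = 0.8117199
N_B = 0.3152 * 971607 / (0.0298 - 0.3152) * (0.1100963 - 0.8117199)
N_B = 752882

752882


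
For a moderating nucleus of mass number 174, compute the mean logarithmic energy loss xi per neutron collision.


xi = 1 + (A-1)^2/(2A) * ln((A-1)/(A+1))
xi = 1 + (174-1)^2/(2*174) * ln((174-1)/(174 +1))
xi = 0.011450

0.011450


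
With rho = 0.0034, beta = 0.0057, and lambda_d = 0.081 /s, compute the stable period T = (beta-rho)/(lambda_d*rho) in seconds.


T = (beta - rho) / (lambda_d * rho)
T = (0.0057 - 0.0034) / (0.081 * 0.0034)
T = 8.3515 s

8.3515


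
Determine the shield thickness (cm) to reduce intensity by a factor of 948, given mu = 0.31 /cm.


x = ln(factor) / mu
x = ln(948) / 0.31
x = 22.111 cm

22.111


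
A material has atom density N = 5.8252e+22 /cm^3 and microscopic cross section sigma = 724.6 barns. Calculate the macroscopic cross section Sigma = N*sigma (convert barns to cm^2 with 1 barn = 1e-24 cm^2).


Sigma = N * sigma_barns * 1e-24
Sigma = 5.8252e+22 * 724.6 * 1e-24
Sigma = 42.209 /cm

42.209


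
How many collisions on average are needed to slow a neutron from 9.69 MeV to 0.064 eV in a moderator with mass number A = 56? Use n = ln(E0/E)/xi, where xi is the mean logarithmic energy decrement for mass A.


xi = 1 + (A-1)^2/(2A)*ln((A-1)/(A+1)) = 0.03529286 (for A = 56)
n = ln(E0/E) / xi
n = ln(9.69e6 / 0.064) / 0.03529286
n = ln(1.514062e+08) / 0.03529286 = 533.69

533.69


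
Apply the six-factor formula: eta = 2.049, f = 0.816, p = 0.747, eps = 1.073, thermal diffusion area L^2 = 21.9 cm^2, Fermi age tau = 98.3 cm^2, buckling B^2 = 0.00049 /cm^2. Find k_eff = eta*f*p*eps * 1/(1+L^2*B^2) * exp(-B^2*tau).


k_inf = eta*f*p*eps = 2.049*0.816*0.747*1.073 = 1.340147
P_TNL = 1/(1 + L^2*B^2) = 1/(1 + 21.9*0.00049) = 0.9893829
P_FNL = exp(-B^2*tau) = exp(-0.00049*98.3) = 0.9529746
k_eff = k_inf * P_TNL * P_FNL = 1.340147 * 0.9893829 * 0.9529746
k_eff = 1.2636

1.2636


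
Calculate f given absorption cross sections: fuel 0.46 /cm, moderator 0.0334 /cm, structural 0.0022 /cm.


f = Sigma_a_fuel / (Sigma_a_fuel + Sigma_a_mod + Sigma_a_other)
f = 0.46 / (0.46 + 0.0334 + 0.0022)
f = 0.92817

0.92817


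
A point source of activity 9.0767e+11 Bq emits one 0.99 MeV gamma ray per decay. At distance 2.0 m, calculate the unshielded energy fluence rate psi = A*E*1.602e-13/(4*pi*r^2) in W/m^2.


psi = A * E * 1.602e-13 / (4*pi*r^2)
psi = 9.0767e+11 * 0.99 * 1.602e-13 / (4*pi*2.0^2)
psi = 0.0028639 W/m^2

0.0028639


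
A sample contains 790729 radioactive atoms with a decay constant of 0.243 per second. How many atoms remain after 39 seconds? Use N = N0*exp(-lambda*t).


N = N0 * exp(-lambda * t)
N = 790729 * exp(-0.243 * 39)
N = 60.565

60.565


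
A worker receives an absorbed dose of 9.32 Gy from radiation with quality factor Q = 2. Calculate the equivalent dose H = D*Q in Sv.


H = D * Q
H = 9.32 * 2
H = 18.640 Sv

18.640


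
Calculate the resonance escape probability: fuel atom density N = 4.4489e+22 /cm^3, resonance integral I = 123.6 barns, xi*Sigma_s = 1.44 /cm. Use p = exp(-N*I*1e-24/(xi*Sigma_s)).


p = exp(-N * I * 1e-24 / (xi*Sigma_s))
p = exp(-4.4489e+22 * 123.6 * 1e-24 / 1.44)
p = 0.021958

0.021958


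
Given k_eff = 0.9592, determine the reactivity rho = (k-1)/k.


rho = (k_eff - 1) / k_eff
rho = (0.9592 - 1) / 0.9592
rho = -0.042535

-0.042535


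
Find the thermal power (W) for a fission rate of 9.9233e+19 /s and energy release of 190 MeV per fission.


P = fission_rate * E_MeV * 1.602e-13
P = 9.9233e+19 * 190 * 1.602e-13
P = 3.0205e+09 W

3.0205e+09


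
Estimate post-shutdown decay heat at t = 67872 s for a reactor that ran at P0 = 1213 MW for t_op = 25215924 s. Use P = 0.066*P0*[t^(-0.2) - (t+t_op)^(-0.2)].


P/P0 = 0.066 * [t^(-0.2) - (t + t_op)^(-0.2)]
P/P0 = 0.066 * [67872^(-0.2) - (67872 + 25215924)^(-0.2)]
P/P0 = 0.066 * [0.1080592 - 0.03306980] = 0.004949300
P = 1213 * 0.004949300 = 6.0035 MW

6.0035


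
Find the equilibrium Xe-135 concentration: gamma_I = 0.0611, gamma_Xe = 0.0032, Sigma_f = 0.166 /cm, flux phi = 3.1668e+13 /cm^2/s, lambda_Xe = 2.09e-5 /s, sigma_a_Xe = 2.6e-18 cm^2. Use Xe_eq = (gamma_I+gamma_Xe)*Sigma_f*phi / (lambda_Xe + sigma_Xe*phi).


Xe_eq = (gamma_I + gamma_Xe) * Sigma_f * phi / (lambda_Xe + sigma_Xe * phi)
Numerator = (0.0611 + 0.0032) * 0.166 * 3.1668e+13 = 3.380179e+11
Denominator = 2.09e-5 + 2.6e-18 * 3.1668e+13 = 1.032368e-04
Xe_eq = 3.380179e+11 / 1.032368e-04 = 3.2742e+15 /cm^3

3.2742e+15


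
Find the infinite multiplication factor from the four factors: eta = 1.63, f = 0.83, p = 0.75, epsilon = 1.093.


k_inf = eta * f * p * epsilon
k_inf = 1.63 * 0.83 * 0.75 * 1.093
k_inf = 1.1090

1.1090


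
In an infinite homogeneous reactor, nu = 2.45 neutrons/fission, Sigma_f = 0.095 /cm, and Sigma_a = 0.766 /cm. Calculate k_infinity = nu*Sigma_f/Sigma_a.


k_inf = nu * Sigma_f / Sigma_a
k_inf = 2.45 * 0.095 / 0.766
k_inf = 0.30385

0.30385


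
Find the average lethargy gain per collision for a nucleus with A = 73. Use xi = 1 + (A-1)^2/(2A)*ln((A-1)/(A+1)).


xi = 1 + (A-1)^2/(2A) * ln((A-1)/(A+1))
xi = 1 + (73-1)^2/(2*73) * ln((73-1)/(73 +1))
xi = 0.027149

0.027149


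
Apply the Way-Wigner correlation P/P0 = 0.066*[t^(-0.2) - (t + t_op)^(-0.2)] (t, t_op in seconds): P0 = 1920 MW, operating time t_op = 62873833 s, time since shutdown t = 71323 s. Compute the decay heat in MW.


P/P0 = 0.066 * [t^(-0.2) - (t + t_op)^(-0.2)]
P/P0 = 0.066 * [71323^(-0.2) - (71323 + 62873833)^(-0.2)]
P/P0 = 0.066 * [0.1069927 - 0.02755545] = 0.005242859
P = 1920 * 0.005242859 = 10.066 MW

10.066


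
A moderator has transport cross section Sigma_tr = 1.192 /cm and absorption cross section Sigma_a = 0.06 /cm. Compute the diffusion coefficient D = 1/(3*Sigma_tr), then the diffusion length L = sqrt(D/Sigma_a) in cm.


D = 1 / (3 * Sigma_tr) = 1 / (3 * 1.192) = 0.2796421 cm
L = sqrt(D / Sigma_a)
L = sqrt(0.2796421 / 0.06)
L = 2.1589 cm

2.1589


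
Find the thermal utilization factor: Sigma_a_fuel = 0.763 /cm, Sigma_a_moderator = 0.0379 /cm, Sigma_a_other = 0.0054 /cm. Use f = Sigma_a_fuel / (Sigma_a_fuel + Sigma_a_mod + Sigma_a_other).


f = Sigma_a_fuel / (Sigma_a_fuel + Sigma_a_mod + Sigma_a_other)
f = 0.763 / (0.763 + 0.0379 + 0.0054)
f = 0.94630

0.94630


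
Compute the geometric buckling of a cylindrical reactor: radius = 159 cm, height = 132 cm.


B^2 = (2.405/R)^2 + (pi/H)^2
B^2 = (2.405/159)^2 + (pi/132)^2
B^2 = 7.9523e-04 /cm^2

7.9523e-04


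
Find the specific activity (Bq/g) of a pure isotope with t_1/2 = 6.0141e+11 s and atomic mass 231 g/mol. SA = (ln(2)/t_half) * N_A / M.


lambda = ln(2) / t_half = ln(2) / 6.0141e+11 = 1.152537e-12 /s
SA = lambda * N_A / M
SA = 1.152537e-12 * 6.022e23 / 231
SA = 3.0046e+09 Bq/g

3.0046e+09


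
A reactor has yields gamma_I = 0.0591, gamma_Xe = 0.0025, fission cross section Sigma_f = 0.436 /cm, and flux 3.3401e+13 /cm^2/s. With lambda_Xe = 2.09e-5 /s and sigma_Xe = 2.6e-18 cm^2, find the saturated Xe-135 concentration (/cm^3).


Xe_eq = (gamma_I + gamma_Xe) * Sigma_f * phi / (lambda_Xe + sigma_Xe * phi)
Numerator = (0.0591 + 0.0025) * 0.436 * 3.3401e+13 = 8.970707e+11
Denominator = 2.09e-5 + 2.6e-18 * 3.3401e+13 = 1.077426e-04
Xe_eq = 8.970707e+11 / 1.077426e-04 = 8.3261e+15 /cm^3

8.3261e+15


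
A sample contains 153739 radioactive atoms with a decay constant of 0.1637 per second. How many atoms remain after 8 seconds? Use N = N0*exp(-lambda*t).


N = N0 * exp(-lambda * t)
N = 153739 * exp(-0.1637 * 8)
N = 41498

41498


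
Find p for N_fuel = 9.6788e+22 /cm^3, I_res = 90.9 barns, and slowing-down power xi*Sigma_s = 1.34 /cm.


p = exp(-N * I * 1e-24 / (xi*Sigma_s))
p = exp(-9.6788e+22 * 90.9 * 1e-24 / 1.34)
p = 0.0014078

0.0014078


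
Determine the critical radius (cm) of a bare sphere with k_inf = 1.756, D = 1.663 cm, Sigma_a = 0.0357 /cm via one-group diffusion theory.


L^2 = D / Sigma_a = 1.663 / 0.0357 = 46.58263 cm^2
B_m^2 = (k_inf - 1) / L^2 = (1.756 - 1) / 46.58263 = 0.01622923 /cm^2
For a bare sphere: B_g = pi/R, so R_c = pi / sqrt(B_m^2)
R_c = pi / sqrt(0.01622923) = 24.660 cm

24.660


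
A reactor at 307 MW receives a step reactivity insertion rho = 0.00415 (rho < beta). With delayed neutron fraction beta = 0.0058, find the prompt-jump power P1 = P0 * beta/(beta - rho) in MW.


P1/P0 = beta / (beta - rho)
P1/P0 = 0.0058 / (0.0058 - 0.00415) = 3.515152
P1 = 307 * 3.515152 = 1079.2 MW

1079.2


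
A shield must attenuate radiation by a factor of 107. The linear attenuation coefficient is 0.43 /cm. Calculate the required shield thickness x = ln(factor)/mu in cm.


x = ln(factor) / mu
x = ln(107) / 0.43
x = 10.867 cm

10.867


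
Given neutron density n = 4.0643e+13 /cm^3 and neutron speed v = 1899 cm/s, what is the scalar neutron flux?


phi = n * v
phi = 4.0643e+13 * 1899
phi = 7.7181e+16 /cm^2/s

7.7181e+16


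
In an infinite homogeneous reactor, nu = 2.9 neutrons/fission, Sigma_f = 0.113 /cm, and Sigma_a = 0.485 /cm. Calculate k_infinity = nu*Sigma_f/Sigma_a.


k_inf = nu * Sigma_f / Sigma_a
k_inf = 2.9 * 0.113 / 0.485
k_inf = 0.67567

0.67567


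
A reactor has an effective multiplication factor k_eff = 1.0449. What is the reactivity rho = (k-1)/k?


rho = (k_eff - 1) / k_eff
rho = (1.0449 - 1) / 1.0449
rho = 0.042971

0.042971


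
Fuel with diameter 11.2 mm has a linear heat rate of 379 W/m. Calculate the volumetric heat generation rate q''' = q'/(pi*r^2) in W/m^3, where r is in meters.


r = D / 2 / 1000 = 11.2 / 2 / 1000 = 0.0056 m
q''' = q' / (pi * r^2)
q''' = 379 / (pi * 0.0056^2)
q''' = 3.8469e+06 W/m^3

3.8469e+06


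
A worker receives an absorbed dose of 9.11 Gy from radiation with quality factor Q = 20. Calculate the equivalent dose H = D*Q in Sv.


H = D * Q
H = 9.11 * 20
H = 182.20 Sv

182.20


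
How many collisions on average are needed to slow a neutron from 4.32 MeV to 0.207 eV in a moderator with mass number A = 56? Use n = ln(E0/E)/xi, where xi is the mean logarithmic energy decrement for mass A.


xi = 1 + (A-1)^2/(2A)*ln((A-1)/(A+1)) = 0.03529286 (for A = 56)
n = ln(E0/E) / xi
n = ln(4.32e6 / 0.207) / 0.03529286
n = ln(2.086957e+07) / 0.03529286 = 477.54

477.54


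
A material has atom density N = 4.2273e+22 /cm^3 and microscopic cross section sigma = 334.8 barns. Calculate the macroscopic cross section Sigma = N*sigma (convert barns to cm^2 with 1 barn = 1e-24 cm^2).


Sigma = N * sigma_barns * 1e-24
Sigma = 4.2273e+22 * 334.8 * 1e-24
Sigma = 14.153 /cm

14.153


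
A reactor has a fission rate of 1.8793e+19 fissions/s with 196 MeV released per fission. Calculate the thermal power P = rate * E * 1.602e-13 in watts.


P = fission_rate * E_MeV * 1.602e-13
P = 1.8793e+19 * 196 * 1.602e-13
P = 5.9009e+08 W

5.9009e+08


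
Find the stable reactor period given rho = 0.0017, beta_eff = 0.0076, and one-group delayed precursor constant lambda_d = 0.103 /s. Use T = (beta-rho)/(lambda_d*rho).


T = (beta - rho) / (lambda_d * rho)
T = (0.0076 - 0.0017) / (0.103 * 0.0017)
T = 33.695 s

33.695


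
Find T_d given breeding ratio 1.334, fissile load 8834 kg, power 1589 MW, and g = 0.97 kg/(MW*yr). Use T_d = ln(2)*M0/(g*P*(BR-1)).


Breeding gain G = BR - 1 = 1.334 - 1 = 0.334
Fissile production rate = g * P * G = 0.97 * 1589 * 0.334 = 514.80422 kg/yr
T_d = ln(2) * M0 / (g * P * G)
T_d = ln(2) * 8834 / 514.80422 = 11.894 yr

11.894


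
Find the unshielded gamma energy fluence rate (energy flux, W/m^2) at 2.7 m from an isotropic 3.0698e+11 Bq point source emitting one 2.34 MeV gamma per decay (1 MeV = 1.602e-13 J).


psi = A * E * 1.602e-13 / (4*pi*r^2)
psi = 3.0698e+11 * 2.34 * 1.602e-13 / (4*pi*2.7^2)
psi = 0.0012562 W/m^2

0.0012562


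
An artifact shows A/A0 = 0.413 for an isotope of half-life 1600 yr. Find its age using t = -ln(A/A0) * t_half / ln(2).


lambda = ln(2) / t_half = ln(2) / 1600 = 4.332170e-04 /yr
t = -ln(A/A0) / lambda
t = -ln(0.413) / 4.332170e-04
t = 2041.3 yr

2041.3


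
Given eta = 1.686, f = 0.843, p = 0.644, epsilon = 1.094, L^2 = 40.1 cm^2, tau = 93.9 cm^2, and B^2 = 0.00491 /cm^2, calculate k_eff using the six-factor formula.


k_inf = eta*f*p*eps = 1.686*0.843*0.644*1.094 = 1.001356
P_TNL = 1/(1 + L^2*B^2) = 1/(1 + 40.1*0.00491) = 0.8354980
P_FNL = exp(-B^2*tau) = exp(-0.00491*93.9) = 0.6306218
k_eff = k_inf * P_TNL * P_FNL = 1.001356 * 0.8354980 * 0.6306218
k_eff = 0.52760

0.52760
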